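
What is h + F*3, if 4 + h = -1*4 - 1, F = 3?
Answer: 0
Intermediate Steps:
h = -9 (h = -4 + (-1*4 - 1) = -4 + (-4 - 1) = -4 - 5 = -9)
h + F*3 = -9 + 3*3 = -9 + 9 = 0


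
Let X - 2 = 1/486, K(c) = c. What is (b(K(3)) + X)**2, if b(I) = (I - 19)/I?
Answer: 2621161/236196 ≈ 11.097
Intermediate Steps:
X = 973/486 (X = 2 + 1/486 = 973/486 ≈ 2.0021)
b(I) = (-19 + I)/I
(b(K(3)) + X)**2 = ((-19 + 3)/3 + 973/486)**2 = ((1/3)*(-16) + 973/486)**2 = (-16/3 + 973/486)**2 = (-1619/486)**2 = 2621161/236196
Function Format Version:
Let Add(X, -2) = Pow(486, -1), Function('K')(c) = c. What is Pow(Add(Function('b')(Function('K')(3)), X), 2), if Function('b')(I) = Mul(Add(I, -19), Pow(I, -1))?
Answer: Rational(2621161, 236196) ≈ 11.097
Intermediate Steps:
X = Rational(973, 486) (X = Add(2, Pow(486, -1)) = Add(2, Rational(1, 486)) = Rational(973, 486) ≈ 2.0021)
Function('b')(I) = Mul(Pow(I, -1), Add(-19, I)) (Function('b')(I) = Mul(Add(-19, I), Pow(I, -1)) = Mul(Pow(I, -1), Add(-19, I)))
Pow(Add(Function('b')(Function('K')(3)), X), 2) = Pow(Add(Mul(Pow(3, -1), Add(-19, 3)), Rational(973, 486)), 2) = Pow(Add(Mul(Rational(1, 3), -16), Rational(973, 486)), 2) = Pow(Add(Rational(-16, 3), Rational(973, 486)), 2) = Pow(Rational(-1619, 486), 2) = Rational(2621161, 236196)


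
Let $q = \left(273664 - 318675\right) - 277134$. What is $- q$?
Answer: $322145$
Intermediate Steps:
$q = -322145$ ($q = -45011 - 277134 = -322145$)
$- q = \left(-1\right) \left(-322145\right) = 322145$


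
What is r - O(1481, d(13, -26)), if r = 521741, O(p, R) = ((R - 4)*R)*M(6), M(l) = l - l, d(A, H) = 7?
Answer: 521741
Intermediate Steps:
M(l) = 0
O(p, R) = 0 (O(p, R) = ((R - 4)*R)*0 = ((-4 + R)*R)*0 = (R*(-4 + R))*0 = 0)
r - O(1481, d(13, -26)) = 521741 - 1*0 = 521741 + 0 = 521741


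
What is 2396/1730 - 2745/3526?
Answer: 1849723/3049990 ≈ 0.60647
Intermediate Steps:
2396/1730 - 2745/3526 = 2396*(1/1730) - 2745*1/3526 = 1198/865 - 2745/3526 = 1849723/3049990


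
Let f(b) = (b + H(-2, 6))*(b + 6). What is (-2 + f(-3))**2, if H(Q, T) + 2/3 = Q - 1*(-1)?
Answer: 256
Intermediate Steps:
H(Q, T) = 1/3 + Q (H(Q, T) = -2/3 + (Q - 1*(-1)) = -2/3 + (Q + 1) = -2/3 + (1 + Q) = 1/3 + Q)
f(b) = (6 + b)*(-5/3 + b) (f(b) = (b + (1/3 - 2))*(b + 6) = (b - 5/3)*(6 + b) = (-5/3 + b)*(6 + b) = (6 + b)*(-5/3 + b))
(-2 + f(-3))**2 = (-2 + (-10 + (-3)**2 + (13/3)*(-3)))**2 = (-2 + (-10 + 9 - 13))**2 = (-2 - 14)**2 = (-16)**2 = 256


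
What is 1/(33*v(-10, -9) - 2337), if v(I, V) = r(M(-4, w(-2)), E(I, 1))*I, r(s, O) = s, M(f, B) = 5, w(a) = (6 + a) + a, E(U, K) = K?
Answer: -1/3987 ≈ -0.00025081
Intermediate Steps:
w(a) = 6 + 2*a
v(I, V) = 5*I
1/(33*v(-10, -9) - 2337) = 1/(33*(5*(-10)) - 2337) = 1/(33*(-50) - 2337) = 1/(-1650 - 2337) = 1/(-3987) = -1/3987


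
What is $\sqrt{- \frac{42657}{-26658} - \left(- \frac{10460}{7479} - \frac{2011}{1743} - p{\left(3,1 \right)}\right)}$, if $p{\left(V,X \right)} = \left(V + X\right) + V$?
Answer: $\frac{\sqrt{205276431591201997698}}{4290258546} \approx 3.3395$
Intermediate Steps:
$p{\left(V,X \right)} = X + 2 V$
$\sqrt{- \frac{42657}{-26658} - \left(- \frac{10460}{7479} - \frac{2011}{1743} - p{\left(3,1 \right)}\right)} = \sqrt{- \frac{42657}{-26658} - \left(-7 - \frac{10460}{7479} - \frac{2011}{1743}\right)} = \sqrt{\left(-42657\right) \left(- \frac{1}{26658}\right) - \left(-7 - \frac{10460}{7479} - \frac{2011}{1743}\right)} = \sqrt{\frac{14219}{8886} + \left(7 - \left(- \frac{10460}{7479} - \frac{2011}{1743}\right)\right)} = \sqrt{\frac{14219}{8886} + \left(7 - - \frac{11090683}{4345299}\right)} = \sqrt{\frac{14219}{8886} + \left(7 + \frac{11090683}{4345299}\right)} = \sqrt{\frac{14219}{8886} + \frac{41507776}{4345299}} = \sqrt{\frac{143541301339}{12870775638}} = \frac{\sqrt{205276431591201997698}}{4290258546}$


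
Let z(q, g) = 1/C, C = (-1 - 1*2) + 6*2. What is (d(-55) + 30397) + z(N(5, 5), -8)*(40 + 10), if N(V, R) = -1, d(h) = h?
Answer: 273128/9 ≈ 30348.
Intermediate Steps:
C = 9 (C = (-1 - 2) + 12 = -3 + 12 = 9)
z(q, g) = ⅑ (z(q, g) = 1/9 = ⅑)
(d(-55) + 30397) + z(N(5, 5), -8)*(40 + 10) = (-55 + 30397) + (40 + 10)/9 = 30342 + (⅑)*50 = 30342 + 50/9 = 273128/9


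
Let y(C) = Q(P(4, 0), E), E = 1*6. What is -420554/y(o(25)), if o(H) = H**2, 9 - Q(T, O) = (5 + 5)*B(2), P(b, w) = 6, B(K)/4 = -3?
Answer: -420554/129 ≈ -3260.1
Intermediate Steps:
B(K) = -12 (B(K) = 4*(-3) = -12)
E = 6
Q(T, O) = 129 (Q(T, O) = 9 - (5 + 5)*(-12) = 9 - 10*(-12) = 9 - 1*(-120) = 9 + 120 = 129)
y(C) = 129
-420554/y(o(25)) = -420554/129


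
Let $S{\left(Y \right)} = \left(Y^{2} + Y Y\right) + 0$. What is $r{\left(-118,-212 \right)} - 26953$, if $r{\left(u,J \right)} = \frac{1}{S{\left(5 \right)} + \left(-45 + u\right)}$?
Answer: $- \frac{3045690}{113} \approx -26953.0$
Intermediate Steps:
$S{\left(Y \right)} = 2 Y^{2}$ ($S{\left(Y \right)} = \left(Y^{2} + Y^{2}\right) + 0 = 2 Y^{2} + 0 = 2 Y^{2}$)
$r{\left(u,J \right)} = \frac{1}{5 + u}$ ($r{\left(u,J \right)} = \frac{1}{2 \cdot 5^{2} + \left(-45 + u\right)} = \frac{1}{2 \cdot 25 + \left(-45 + u\right)} = \frac{1}{50 + \left(-45 + u\right)} = \frac{1}{5 + u}$)
$r{\left(-118,-212 \right)} - 26953 = \frac{1}{5 - 118} - 26953 = \frac{1}{-113} - 26953 = - \frac{1}{113} - 26953 = - \frac{3045690}{113}$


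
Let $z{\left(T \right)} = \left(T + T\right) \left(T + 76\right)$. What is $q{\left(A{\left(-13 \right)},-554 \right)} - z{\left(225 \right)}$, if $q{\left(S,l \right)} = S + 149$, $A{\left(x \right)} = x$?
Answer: $-135314$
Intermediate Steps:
$q{\left(S,l \right)} = 149 + S$
$z{\left(T \right)} = 2 T \left(76 + T\right)$
$q{\left(A{\left(-13 \right)},-554 \right)} - z{\left(225 \right)} = \left(149 - 13\right) - 2 \cdot 225 \left(76 + 225\right) = 136 - 2 \cdot 225 \cdot 301 = 136 - 135450 = -135314$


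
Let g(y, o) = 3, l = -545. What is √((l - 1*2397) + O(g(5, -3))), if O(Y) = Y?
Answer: I*√2939 ≈ 54.213*I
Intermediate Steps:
√((l - 1*2397) + O(g(5, -3))) = √((-545 - 1*2397) + 3) = √((-545 - 2397) + 3) = √(-2942 + 3) = √(-2939) = I*√2939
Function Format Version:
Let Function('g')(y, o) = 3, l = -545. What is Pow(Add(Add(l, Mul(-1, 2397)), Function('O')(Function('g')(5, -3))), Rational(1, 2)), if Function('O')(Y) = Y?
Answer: Mul(I, Pow(2939, Rational(1, 2))) ≈ Mul(54.213, I)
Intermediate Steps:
Pow(Add(Add(l, Mul(-1, 2397)), Function('O')(Function('g')(5, -3))), Rational(1, 2)) = Pow(Add(Add(-545, Mul(-1, 2397)), 3), Rational(1, 2)) = Pow(Add(Add(-545, -2397), 3), Rational(1, 2)) = Pow(Add(-2942, 3), Rational(1, 2)) = Pow(-2939, Rational(1, 2)) = Mul(I, Pow(2939, Rational(1, 2)))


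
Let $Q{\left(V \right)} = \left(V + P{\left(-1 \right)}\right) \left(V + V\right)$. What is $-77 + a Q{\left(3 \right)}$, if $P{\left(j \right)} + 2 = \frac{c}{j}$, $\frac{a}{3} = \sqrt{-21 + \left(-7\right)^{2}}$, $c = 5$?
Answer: $-77 - 144 \sqrt{7} \approx -457.99$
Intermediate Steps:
$a = 6 \sqrt{7}$ ($a = 3 \sqrt{-21 + \left(-7\right)^{2}} = 3 \sqrt{-21 + 49} = 3 \sqrt{28} = 3 \cdot 2 \sqrt{7} = 6 \sqrt{7} \approx 15.875$)
$P{\left(j \right)} = -2 + \frac{5}{j}$
$Q{\left(V \right)} = 2 V \left(-7 + V\right)$ ($Q{\left(V \right)} = \left(V + \left(-2 + \frac{5}{-1}\right)\right) \left(V + V\right) = \left(V + \left(-2 + 5 \left(-1\right)\right)\right) 2 V = \left(V - 7\right) 2 V = \left(-7 + V\right) 2 V = 2 V \left(-7 + V\right)$)
$-77 + a Q{\left(3 \right)} = -77 + 6 \sqrt{7} \cdot 2 \cdot 3 \left(-7 + 3\right) = -77 + 6 \sqrt{7} \cdot 2 \cdot 3 \left(-4\right) = -77 + 6 \sqrt{7} \left(-24\right) = -77 - 144 \sqrt{7}$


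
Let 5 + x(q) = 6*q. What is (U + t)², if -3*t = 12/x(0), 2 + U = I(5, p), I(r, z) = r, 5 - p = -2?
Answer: 361/25 ≈ 14.440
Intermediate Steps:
p = 7 (p = 5 - 1*(-2) = 5 + 2 = 7)
U = 3 (U = -2 + 5 = 3)
x(q) = -5 + 6*q
t = ⅘ (t = -4/(-5 + 6*0) = -4/(-5 + 0) = -4/(-5) = -4*(-1)/5 = -⅓*(-12/5) = ⅘ ≈ 0.80000)
(U + t)² = (3 + ⅘)² = (19/5)² = 361/25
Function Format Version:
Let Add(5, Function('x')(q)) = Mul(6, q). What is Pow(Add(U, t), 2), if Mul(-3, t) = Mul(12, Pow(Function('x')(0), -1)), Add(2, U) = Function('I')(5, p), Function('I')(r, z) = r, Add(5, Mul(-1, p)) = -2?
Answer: Rational(361, 25) ≈ 14.440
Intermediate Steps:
p = 7 (p = Add(5, Mul(-1, -2)) = Add(5, 2) = 7)
U = 3 (U = Add(-2, 5) = 3)
Function('x')(q) = Add(-5, Mul(6, q))
t = Rational(4, 5) (t = Mul(Rational(-1, 3), Mul(12, Pow(Add(-5, Mul(6, 0)), -1))) = Mul(Rational(-1, 3), Mul(12, Pow(Add(-5, 0), -1))) = Mul(Rational(-1, 3), Mul(12, Pow(-5, -1))) = Mul(Rational(-1, 3), Mul(12, Rational(-1, 5))) = Mul(Rational(-1, 3), Rational(-12, 5)) = Rational(4, 5) ≈ 0.80000)
Pow(Add(U, t), 2) = Pow(Add(3, Rational(4, 5)), 2) = Pow(Rational(19, 5), 2) = Rational(361, 25)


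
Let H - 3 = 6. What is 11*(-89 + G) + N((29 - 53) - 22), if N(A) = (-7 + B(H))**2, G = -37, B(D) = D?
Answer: -1382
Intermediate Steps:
H = 9 (H = 3 + 6 = 9)
N(A) = 4 (N(A) = (-7 + 9)**2 = 2**2 = 4)
11*(-89 + G) + N((29 - 53) - 22) = 11*(-89 - 37) + 4 = 11*(-126) + 4 = -1386 + 4 = -1382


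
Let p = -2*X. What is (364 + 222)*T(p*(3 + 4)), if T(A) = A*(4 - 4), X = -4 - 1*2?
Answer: 0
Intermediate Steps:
X = -6 (X = -4 - 2 = -6)
p = 12 (p = -2*(-6) = 12)
T(A) = 0 (T(A) = A*0 = 0)
(364 + 222)*T(p*(3 + 4)) = (364 + 222)*0 = 586*0 = 0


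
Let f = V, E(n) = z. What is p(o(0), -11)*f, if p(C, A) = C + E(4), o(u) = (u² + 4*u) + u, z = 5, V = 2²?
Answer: 20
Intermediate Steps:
V = 4
E(n) = 5
o(u) = u² + 5*u
p(C, A) = 5 + C (p(C, A) = C + 5 = 5 + C)
f = 4
p(o(0), -11)*f = (5 + 0*(5 + 0))*4 = (5 + 0*5)*4 = (5 + 0)*4 = 5*4 = 20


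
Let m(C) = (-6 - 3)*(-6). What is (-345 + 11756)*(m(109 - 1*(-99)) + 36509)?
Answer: 417220393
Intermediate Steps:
m(C) = 54 (m(C) = -9*(-6) = 54)
(-345 + 11756)*(m(109 - 1*(-99)) + 36509) = (-345 + 11756)*(54 + 36509) = 11411*36563 = 417220393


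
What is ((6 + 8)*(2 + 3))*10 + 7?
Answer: 707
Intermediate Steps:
((6 + 8)*(2 + 3))*10 + 7 = (14*5)*10 + 7 = 70*10 + 7 = 700 + 7 = 707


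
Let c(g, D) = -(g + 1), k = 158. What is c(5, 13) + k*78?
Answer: 12318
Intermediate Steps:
c(g, D) = -1 - g (c(g, D) = -(1 + g) = -1 - g)
c(5, 13) + k*78 = (-1 - 1*5) + 158*78 = (-1 - 5) + 12324 = -6 + 12324 = 12318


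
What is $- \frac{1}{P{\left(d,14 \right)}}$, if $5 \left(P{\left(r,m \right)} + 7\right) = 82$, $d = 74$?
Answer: $- \frac{5}{47} \approx -0.10638$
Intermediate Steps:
$P{\left(r,m \right)} = \frac{47}{5}$ ($P{\left(r,m \right)} = -7 + \frac{1}{5} \cdot 82 = -7 + \frac{82}{5} = \frac{47}{5}$)
$- \frac{1}{P{\left(d,14 \right)}} = - \frac{1}{\frac{47}{5}} = \left(-1\right) \frac{5}{47} = - \frac{5}{47}$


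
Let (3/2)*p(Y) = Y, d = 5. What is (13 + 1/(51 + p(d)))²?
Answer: 4502884/26569 ≈ 169.48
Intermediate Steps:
p(Y) = 2*Y/3
(13 + 1/(51 + p(d)))² = (13 + 1/(51 + (⅔)*5))² = (13 + 1/(51 + 10/3))² = (13 + 1/(163/3))² = (13 + 3/163)² = (2122/163)² = 4502884/26569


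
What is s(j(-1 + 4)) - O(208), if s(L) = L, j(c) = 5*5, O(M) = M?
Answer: -183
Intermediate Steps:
j(c) = 25
s(j(-1 + 4)) - O(208) = 25 - 1*208 = 25 - 208 = -183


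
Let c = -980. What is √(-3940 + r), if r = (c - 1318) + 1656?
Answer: I*√4582 ≈ 67.69*I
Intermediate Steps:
r = -642 (r = (-980 - 1318) + 1656 = -2298 + 1656 = -642)
√(-3940 + r) = √(-3940 - 642) = √(-4582) = I*√4582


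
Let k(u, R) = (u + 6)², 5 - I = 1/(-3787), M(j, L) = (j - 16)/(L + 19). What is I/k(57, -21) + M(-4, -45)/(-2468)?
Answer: 25402033/26791214814 ≈ 0.00094815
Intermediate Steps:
M(j, L) = (-16 + j)/(19 + L)
I = 18936/3787 (I = 5 - 1/(-3787) = 5 - 1*(-1/3787) = 5 + 1/3787 = 18936/3787 ≈ 5.0003)
k(u, R) = (6 + u)²
I/k(57, -21) + M(-4, -45)/(-2468) = 18936/(3787*((6 + 57)²)) + ((-16 - 4)/(19 - 45))/(-2468) = 18936/(3787*(63²)) + (-20/(-26))*(-1/2468) = (18936/3787)/3969 - 1/26*(-20)*(-1/2468) = (18936/3787)*(1/3969) + (10/13)*(-1/2468) = 2104/1670067 - 5/16042 = 25402033/26791214814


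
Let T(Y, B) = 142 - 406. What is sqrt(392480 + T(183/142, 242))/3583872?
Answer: sqrt(98054)/1791936 ≈ 0.00017475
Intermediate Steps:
T(Y, B) = -264
sqrt(392480 + T(183/142, 242))/3583872 = sqrt(392480 - 264)/3583872 = sqrt(392216)*(1/3583872) = (2*sqrt(98054))*(1/3583872) = sqrt(98054)/1791936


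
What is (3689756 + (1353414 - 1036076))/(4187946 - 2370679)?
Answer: 4007094/1817267 ≈ 2.2050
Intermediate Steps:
(3689756 + (1353414 - 1036076))/(4187946 - 2370679) = (3689756 + 317338)/1817267 = 4007094*(1/1817267) = 4007094/1817267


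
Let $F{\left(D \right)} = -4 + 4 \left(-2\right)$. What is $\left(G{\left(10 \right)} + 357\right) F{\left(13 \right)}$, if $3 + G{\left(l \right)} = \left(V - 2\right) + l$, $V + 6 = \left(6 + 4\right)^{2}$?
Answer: $-5472$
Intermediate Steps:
$V = 94$ ($V = -6 + \left(6 + 4\right)^{2} = -6 + 10^{2} = -6 + 100 = 94$)
$G{\left(l \right)} = 89 + l$ ($G{\left(l \right)} = -3 + \left(\left(94 - 2\right) + l\right) = -3 + \left(92 + l\right) = 89 + l$)
$F{\left(D \right)} = -12$ ($F{\left(D \right)} = -4 - 8 = -12$)
$\left(G{\left(10 \right)} + 357\right) F{\left(13 \right)} = \left(\left(89 + 10\right) + 357\right) \left(-12\right) = \left(99 + 357\right) \left(-12\right) = 456 \left(-12\right) = -5472$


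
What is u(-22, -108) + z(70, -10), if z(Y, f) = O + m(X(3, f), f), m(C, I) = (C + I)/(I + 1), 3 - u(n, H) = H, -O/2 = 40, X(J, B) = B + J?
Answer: 296/9 ≈ 32.889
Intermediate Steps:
O = -80 (O = -2*40 = -80)
u(n, H) = 3 - H
m(C, I) = (C + I)/(1 + I)
z(Y, f) = -80 + (3 + 2*f)/(1 + f) (z(Y, f) = -80 + ((f + 3) + f)/(1 + f) = -80 + ((3 + f) + f)/(1 + f) = -80 + (3 + 2*f)/(1 + f))
u(-22, -108) + z(70, -10) = (3 - 1*(-108)) + (-77 - 78*(-10))/(1 - 10) = (3 + 108) + (-77 + 780)/(-9) = 111 - ⅑*703 = 111 - 703/9 = 296/9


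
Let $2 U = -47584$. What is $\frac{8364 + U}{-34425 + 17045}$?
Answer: $\frac{3857}{4345} \approx 0.88769$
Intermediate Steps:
$U = -23792$ ($U = \frac{1}{2} \left(-47584\right) = -23792$)
$\frac{8364 + U}{-34425 + 17045} = \frac{8364 - 23792}{-34425 + 17045} = - \frac{15428}{-17380} = \left(-15428\right) \left(- \frac{1}{17380}\right) = \frac{3857}{4345}$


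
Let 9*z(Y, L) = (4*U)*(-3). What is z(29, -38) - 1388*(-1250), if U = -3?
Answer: 1735004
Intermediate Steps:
z(Y, L) = 4 (z(Y, L) = ((4*(-3))*(-3))/9 = (-12*(-3))/9 = (1/9)*36 = 4)
z(29, -38) - 1388*(-1250) = 4 - 1388*(-1250) = 4 + 1735000 = 1735004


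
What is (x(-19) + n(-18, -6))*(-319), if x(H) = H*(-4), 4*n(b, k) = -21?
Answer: -90277/4 ≈ -22569.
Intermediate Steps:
n(b, k) = -21/4 (n(b, k) = (¼)*(-21) = -21/4)
x(H) = -4*H
(x(-19) + n(-18, -6))*(-319) = (-4*(-19) - 21/4)*(-319) = (76 - 21/4)*(-319) = (283/4)*(-319) = -90277/4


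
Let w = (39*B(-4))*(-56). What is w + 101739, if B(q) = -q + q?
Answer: 101739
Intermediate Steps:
B(q) = 0
w = 0 (w = (39*0)*(-56) = 0*(-56) = 0)
w + 101739 = 0 + 101739 = 101739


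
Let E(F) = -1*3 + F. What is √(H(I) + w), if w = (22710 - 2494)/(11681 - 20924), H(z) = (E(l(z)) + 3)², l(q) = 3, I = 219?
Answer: √64671217/3081 ≈ 2.6101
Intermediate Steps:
E(F) = -3 + F
H(z) = 9 (H(z) = ((-3 + 3) + 3)² = (0 + 3)² = 3² = 9)
w = -20216/9243 (w = 20216/(-9243) = 20216*(-1/9243) = -20216/9243 ≈ -2.1872)
√(H(I) + w) = √(9 - 20216/9243) = √(62971/9243) = √64671217/3081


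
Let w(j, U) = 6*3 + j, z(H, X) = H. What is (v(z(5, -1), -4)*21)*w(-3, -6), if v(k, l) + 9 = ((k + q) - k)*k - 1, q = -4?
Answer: -9450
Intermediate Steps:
v(k, l) = -10 - 4*k (v(k, l) = -9 + (((k - 4) - k)*k - 1) = -9 + (((-4 + k) - k)*k - 1) = -9 + (-4*k - 1) = -9 + (-1 - 4*k) = -10 - 4*k)
w(j, U) = 18 + j
(v(z(5, -1), -4)*21)*w(-3, -6) = ((-10 - 4*5)*21)*(18 - 3) = ((-10 - 20)*21)*15 = -30*21*15 = -630*15 = -9450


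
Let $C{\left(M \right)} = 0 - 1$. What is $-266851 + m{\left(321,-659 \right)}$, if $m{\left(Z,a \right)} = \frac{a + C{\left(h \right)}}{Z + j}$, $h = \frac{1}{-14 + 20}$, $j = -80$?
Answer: $- \frac{64311751}{241} \approx -2.6685 \cdot 10^{5}$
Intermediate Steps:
$h = \frac{1}{6} \approx 0.16667$
$C{\left(M \right)} = -1$ ($C{\left(M \right)} = 0 - 1 = -1$)
$m{\left(Z,a \right)} = \frac{-1 + a}{-80 + Z}$ ($m{\left(Z,a \right)} = \frac{a - 1}{Z - 80} = \frac{-1 + a}{-80 + Z}$)
$-266851 + m{\left(321,-659 \right)} = -266851 + \frac{-1 - 659}{-80 + 321} = -266851 + \frac{1}{241} \left(-660\right) = -266851 - \frac{660}{241} = - \frac{64311751}{241}$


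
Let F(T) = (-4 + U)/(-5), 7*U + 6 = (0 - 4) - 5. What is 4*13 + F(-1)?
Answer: 1863/35 ≈ 53.229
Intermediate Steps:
U = -15/7 (U = -6/7 + ((0 - 4) - 5)/7 = -6/7 + (-4 - 5)/7 = -6/7 + (⅐)*(-9) = -6/7 - 9/7 = -15/7 ≈ -2.1429)
F(T) = 43/35 (F(T) = (-4 - 15/7)/(-5) = -43/7*(-⅕) = 43/35)
4*13 + F(-1) = 4*13 + 43/35 = 52 + 43/35 = 1863/35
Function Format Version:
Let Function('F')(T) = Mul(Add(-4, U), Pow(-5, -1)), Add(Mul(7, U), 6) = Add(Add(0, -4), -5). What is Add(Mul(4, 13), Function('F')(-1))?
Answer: Rational(1863, 35) ≈ 53.229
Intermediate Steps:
U = Rational(-15, 7) (U = Add(Rational(-6, 7), Mul(Rational(1, 7), Add(Add(0, -4), -5))) = Add(Rational(-6, 7), Mul(Rational(1, 7), Add(-4, -5))) = Add(Rational(-6, 7), Mul(Rational(1, 7), -9)) = Add(Rational(-6, 7), Rational(-9, 7)) = Rational(-15, 7) ≈ -2.1429)
Function('F')(T) = Rational(43, 35) (Function('F')(T) = Mul(Add(-4, Rational(-15, 7)), Pow(-5, -1)) = Mul(Rational(-43, 7), Rational(-1, 5)) = Rational(43, 35))
Add(Mul(4, 13), Function('F')(-1)) = Add(Mul(4, 13), Rational(43, 35)) = Add(52, Rational(43, 35)) = Rational(1863, 35)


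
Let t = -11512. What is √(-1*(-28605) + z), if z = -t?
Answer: √40117 ≈ 200.29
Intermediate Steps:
z = 11512 (z = -1*(-11512) = 11512)
√(-1*(-28605) + z) = √(-1*(-28605) + 11512) = √(28605 + 11512) = √40117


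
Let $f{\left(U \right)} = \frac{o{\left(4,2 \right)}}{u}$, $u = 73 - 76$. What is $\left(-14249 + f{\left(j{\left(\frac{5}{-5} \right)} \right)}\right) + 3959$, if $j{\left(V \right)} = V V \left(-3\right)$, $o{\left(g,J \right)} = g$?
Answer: $- \frac{30874}{3} \approx -10291.0$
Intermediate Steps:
$u = -3$
$j{\left(V \right)} = - 3 V^{2}$ ($j{\left(V \right)} = V^{2} \left(-3\right) = - 3 V^{2}$)
$f{\left(U \right)} = - \frac{4}{3}$ ($f{\left(U \right)} = \frac{4}{-3} = 4 \left(- \frac{1}{3}\right) = - \frac{4}{3}$)
$\left(-14249 + f{\left(j{\left(\frac{5}{-5} \right)} \right)}\right) + 3959 = \left(-14249 - \frac{4}{3}\right) + 3959 = - \frac{42751}{3} + 3959 = - \frac{30874}{3}$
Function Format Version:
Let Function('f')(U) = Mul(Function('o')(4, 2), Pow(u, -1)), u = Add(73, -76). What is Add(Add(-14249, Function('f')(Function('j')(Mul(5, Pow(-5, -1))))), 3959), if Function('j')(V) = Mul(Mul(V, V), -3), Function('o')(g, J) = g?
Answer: Rational(-30874, 3) ≈ -10291.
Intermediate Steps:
u = -3
Function('j')(V) = Mul(-3, Pow(V, 2)) (Function('j')(V) = Mul(Pow(V, 2), -3) = Mul(-3, Pow(V, 2)))
Function('f')(U) = Rational(-4, 3) (Function('f')(U) = Mul(4, Pow(-3, -1)) = Mul(4, Rational(-1, 3)) = Rational(-4, 3))
Add(Add(-14249, Function('f')(Function('j')(Mul(5, Pow(-5, -1))))), 3959) = Add(Add(-14249, Rational(-4, 3)), 3959) = Add(Rational(-42751, 3), 3959) = Rational(-30874, 3)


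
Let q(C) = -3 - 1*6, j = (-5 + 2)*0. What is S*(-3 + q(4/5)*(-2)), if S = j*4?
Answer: 0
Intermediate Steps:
j = 0 (j = -3*0 = 0)
q(C) = -9 (q(C) = -3 - 6 = -9)
S = 0 (S = 0*4 = 0)
S*(-3 + q(4/5)*(-2)) = 0*(-3 - 9*(-2)) = 0*(-3 + 18) = 0*15 = 0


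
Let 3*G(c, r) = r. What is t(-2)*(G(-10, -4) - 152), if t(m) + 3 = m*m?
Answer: -460/3 ≈ -153.33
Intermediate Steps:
t(m) = -3 + m² (t(m) = -3 + m*m = -3 + m²)
G(c, r) = r/3
t(-2)*(G(-10, -4) - 152) = (-3 + (-2)²)*((⅓)*(-4) - 152) = (-3 + 4)*(-4/3 - 152) = 1*(-460/3) = -460/3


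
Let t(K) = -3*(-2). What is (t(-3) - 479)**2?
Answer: 223729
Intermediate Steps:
t(K) = 6
(t(-3) - 479)**2 = (6 - 479)**2 = (-473)**2 = 223729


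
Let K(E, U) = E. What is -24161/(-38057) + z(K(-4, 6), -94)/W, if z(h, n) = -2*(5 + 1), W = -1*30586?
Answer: 369722515/582005701 ≈ 0.63526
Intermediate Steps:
W = -30586
z(h, n) = -12 (z(h, n) = -2*6 = -12)
-24161/(-38057) + z(K(-4, 6), -94)/W = -24161/(-38057) - 12/(-30586) = -24161*(-1/38057) - 12*(-1/30586) = 24161/38057 + 6/15293 = 369722515/582005701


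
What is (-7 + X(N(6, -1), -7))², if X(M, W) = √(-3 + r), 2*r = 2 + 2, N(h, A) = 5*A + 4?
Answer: (7 - I)² ≈ 48.0 - 14.0*I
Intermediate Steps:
N(h, A) = 4 + 5*A
r = 2 (r = (2 + 2)/2 = (½)*4 = 2)
X(M, W) = I (X(M, W) = √(-3 + 2) = √(-1) = I)
(-7 + X(N(6, -1), -7))² = (-7 + I)²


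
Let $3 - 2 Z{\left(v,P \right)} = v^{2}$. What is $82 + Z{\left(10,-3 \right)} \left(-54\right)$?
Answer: $2701$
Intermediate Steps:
$Z{\left(v,P \right)} = \frac{3}{2} - \frac{v^{2}}{2}$
$82 + Z{\left(10,-3 \right)} \left(-54\right) = 82 + \left(\frac{3}{2} - \frac{10^{2}}{2}\right) \left(-54\right) = 82 + \left(\frac{3}{2} - 50\right) \left(-54\right) = 82 - -2619 = 82 + 2619 = 2701$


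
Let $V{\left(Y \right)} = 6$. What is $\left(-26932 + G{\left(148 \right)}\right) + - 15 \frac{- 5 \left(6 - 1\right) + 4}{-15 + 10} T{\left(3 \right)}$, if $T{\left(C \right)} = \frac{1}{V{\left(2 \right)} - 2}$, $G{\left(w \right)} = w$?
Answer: $- \frac{107199}{4} \approx -26800.0$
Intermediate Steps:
$T{\left(C \right)} = \frac{1}{4}$ ($T{\left(C \right)} = \frac{1}{6 - 2} = \frac{1}{4}$)
$\left(-26932 + G{\left(148 \right)}\right) + - 15 \frac{- 5 \left(6 - 1\right) + 4}{-15 + 10} T{\left(3 \right)} = \left(-26932 + 148\right) + - 15 \frac{- 5 \left(6 - 1\right) + 4}{-15 + 10} \cdot \frac{1}{4} = -26784 + - 15 \frac{\left(-5\right) 5 + 4}{-5} \cdot \frac{1}{4} = -26784 + - 15 \left(-25 + 4\right) \left(- \frac{1}{5}\right) \frac{1}{4} = -26784 + - 15 \left(\left(-21\right) \left(- \frac{1}{5}\right)\right) \frac{1}{4} = -26784 + \left(-15\right) \frac{21}{5} \cdot \frac{1}{4} = -26784 - \frac{63}{4} = - \frac{107199}{4}$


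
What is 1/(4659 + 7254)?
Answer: 1/11913 ≈ 8.3942e-5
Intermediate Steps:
1/(4659 + 7254) = 1/11913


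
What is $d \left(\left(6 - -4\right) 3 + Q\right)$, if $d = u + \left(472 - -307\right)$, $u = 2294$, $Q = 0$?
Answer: $92190$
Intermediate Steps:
$d = 3073$ ($d = 2294 + \left(472 - -307\right) = 2294 + \left(472 + 307\right) = 2294 + 779 = 3073$)
$d \left(\left(6 - -4\right) 3 + Q\right) = 3073 \left(\left(6 - -4\right) 3 + 0\right) = 3073 \left(\left(6 + 4\right) 3 + 0\right) = 3073 \left(10 \cdot 3 + 0\right) = 3073 \left(30 + 0\right) = 3073 \cdot 30 = 92190$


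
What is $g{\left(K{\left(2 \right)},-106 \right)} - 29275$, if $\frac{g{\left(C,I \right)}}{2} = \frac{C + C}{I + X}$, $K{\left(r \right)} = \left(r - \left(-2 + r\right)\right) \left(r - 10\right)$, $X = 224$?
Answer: $- \frac{1727257}{59} \approx -29276.0$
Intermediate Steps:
$K{\left(r \right)} = -20 + 2 r$ ($K{\left(r \right)} = 2 \left(-10 + r\right) = -20 + 2 r$)
$g{\left(C,I \right)} = \frac{4 C}{224 + I}$ ($g{\left(C,I \right)} = 2 \frac{C + C}{I + 224} = 2 \frac{2 C}{224 + I} = \frac{4 C}{224 + I}$)
$g{\left(K{\left(2 \right)},-106 \right)} - 29275 = \frac{4 \left(-20 + 2 \cdot 2\right)}{224 - 106} - 29275 = \frac{4 \left(-20 + 4\right)}{118} - 29275 = 4 \left(-16\right) \frac{1}{118} - 29275 = - \frac{32}{59} - 29275 = - \frac{1727257}{59}$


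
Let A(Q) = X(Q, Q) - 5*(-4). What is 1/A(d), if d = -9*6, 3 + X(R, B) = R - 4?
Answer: -1/41 ≈ -0.024390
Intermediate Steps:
X(R, B) = -7 + R (X(R, B) = -3 + (R - 4) = -3 + (-4 + R) = -7 + R)
d = -54
A(Q) = 13 + Q (A(Q) = (-7 + Q) - 5*(-4) = (-7 + Q) + 20 = 13 + Q)
1/A(d) = 1/(13 - 54) = 1/(-41) = -1/41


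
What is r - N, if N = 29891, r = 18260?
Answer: -11631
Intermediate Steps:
r - N = 18260 - 1*29891 = 18260 - 29891 = -11631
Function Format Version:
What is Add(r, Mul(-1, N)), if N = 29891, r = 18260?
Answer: -11631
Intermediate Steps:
Add(r, Mul(-1, N)) = Add(18260, Mul(-1, 29891)) = Add(18260, -29891) = -11631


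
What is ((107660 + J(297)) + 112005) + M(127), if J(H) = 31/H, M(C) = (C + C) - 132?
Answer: 65276770/297 ≈ 2.1979e+5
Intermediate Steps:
M(C) = -132 + 2*C (M(C) = 2*C - 132 = -132 + 2*C)
((107660 + J(297)) + 112005) + M(127) = ((107660 + 31/297) + 112005) + (-132 + 2*127) = ((107660 + 31*(1/297)) + 112005) + (-132 + 254) = ((107660 + 31/297) + 112005) + 122 = (31975051/297 + 112005) + 122 = 65240536/297 + 122 = 65276770/297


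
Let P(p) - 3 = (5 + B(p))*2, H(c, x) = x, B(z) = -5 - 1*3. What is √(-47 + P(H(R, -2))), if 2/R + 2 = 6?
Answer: 5*I*√2 ≈ 7.0711*I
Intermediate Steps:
R = ½ (R = 2/(-2 + 6) = 2/4 = 2*(¼) = ½ ≈ 0.50000)
B(z) = -8 (B(z) = -5 - 3 = -8)
P(p) = -3 (P(p) = 3 + (5 - 8)*2 = 3 - 3*2 = 3 - 6 = -3)
√(-47 + P(H(R, -2))) = √(-47 - 3) = √(-50) = 5*I*√2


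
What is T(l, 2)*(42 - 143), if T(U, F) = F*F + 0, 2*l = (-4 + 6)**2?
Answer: -404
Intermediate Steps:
l = 2 (l = (-4 + 6)**2/2 = (1/2)*2**2 = (1/2)*4 = 2)
T(U, F) = F**2 (T(U, F) = F**2 + 0 = F**2)
T(l, 2)*(42 - 143) = 2**2*(42 - 143) = 4*(-101) = -404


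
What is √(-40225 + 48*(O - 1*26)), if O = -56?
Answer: I*√44161 ≈ 210.15*I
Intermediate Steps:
√(-40225 + 48*(O - 1*26)) = √(-40225 + 48*(-56 - 1*26)) = √(-40225 + 48*(-56 - 26)) = √(-40225 + 48*(-82)) = √(-40225 - 3936) = √(-44161) = I*√44161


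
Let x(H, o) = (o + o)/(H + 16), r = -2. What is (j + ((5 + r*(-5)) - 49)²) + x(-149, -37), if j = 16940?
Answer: 2406842/133 ≈ 18097.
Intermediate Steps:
x(H, o) = 2*o/(16 + H) (x(H, o) = (2*o)/(16 + H) = 2*o/(16 + H))
(j + ((5 + r*(-5)) - 49)²) + x(-149, -37) = (16940 + ((5 - 2*(-5)) - 49)²) + 2*(-37)/(16 - 149) = (16940 + ((5 + 10) - 49)²) + 2*(-37)/(-133) = (16940 + (15 - 49)²) + 2*(-37)*(-1/133) = (16940 + (-34)²) + 74/133 = (16940 + 1156) + 74/133 = 18096 + 74/133 = 2406842/133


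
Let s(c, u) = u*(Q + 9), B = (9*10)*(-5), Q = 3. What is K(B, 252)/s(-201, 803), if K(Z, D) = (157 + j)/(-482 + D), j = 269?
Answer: -71/369380 ≈ -0.00019221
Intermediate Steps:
B = -450 (B = 90*(-5) = -450)
s(c, u) = 12*u (s(c, u) = u*(3 + 9) = u*12 = 12*u)
K(Z, D) = 426/(-482 + D) (K(Z, D) = (157 + 269)/(-482 + D) = 426/(-482 + D))
K(B, 252)/s(-201, 803) = (426/(-482 + 252))/((12*803)) = (426/(-230))/9636 = (426*(-1/230))*(1/9636) = -213/115*1/9636 = -71/369380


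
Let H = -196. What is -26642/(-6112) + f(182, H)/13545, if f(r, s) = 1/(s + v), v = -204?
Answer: 2255411717/517419000 ≈ 4.3590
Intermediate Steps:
f(r, s) = 1/(-204 + s) (f(r, s) = 1/(s - 204) = 1/(-204 + s))
-26642/(-6112) + f(182, H)/13545 = -26642/(-6112) + 1/(-204 - 196*13545) = -26642*(-1/6112) + (1/13545)/(-400) = 13321/3056 - 1/400*1/13545 = 13321/3056 - 1/5418000 = 2255411717/517419000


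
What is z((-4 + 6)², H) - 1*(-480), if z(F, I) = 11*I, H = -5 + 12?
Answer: 557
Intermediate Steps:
H = 7
z((-4 + 6)², H) - 1*(-480) = 11*7 - 1*(-480) = 77 + 480 = 557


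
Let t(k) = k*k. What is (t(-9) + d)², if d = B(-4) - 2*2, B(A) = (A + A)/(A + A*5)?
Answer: 53824/9 ≈ 5980.4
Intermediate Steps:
B(A) = ⅓ (B(A) = (2*A)/(A + 5*A) = (2*A)/((6*A)) = (2*A)*(1/(6*A)) = ⅓)
t(k) = k²
d = -11/3 (d = ⅓ - 2*2 = ⅓ - 4 = -11/3 ≈ -3.6667)
(t(-9) + d)² = ((-9)² - 11/3)² = (81 - 11/3)² = (232/3)² = 53824/9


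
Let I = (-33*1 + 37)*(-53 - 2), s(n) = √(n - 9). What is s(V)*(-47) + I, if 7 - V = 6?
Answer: -220 - 94*I*√2 ≈ -220.0 - 132.94*I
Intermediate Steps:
V = 1 (V = 7 - 1*6 = 7 - 6 = 1)
s(n) = √(-9 + n)
I = -220 (I = (-33 + 37)*(-55) = 4*(-55) = -220)
s(V)*(-47) + I = √(-9 + 1)*(-47) - 220 = √(-8)*(-47) - 220 = (2*I*√2)*(-47) - 220 = -94*I*√2 - 220 = -220 - 94*I*√2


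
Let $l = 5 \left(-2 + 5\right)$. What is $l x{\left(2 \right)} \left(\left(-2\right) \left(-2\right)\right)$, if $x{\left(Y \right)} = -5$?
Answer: $-300$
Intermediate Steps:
$l = 15$ ($l = 5 \cdot 3 = 15$)
$l x{\left(2 \right)} \left(\left(-2\right) \left(-2\right)\right) = 15 \left(-5\right) \left(\left(-2\right) \left(-2\right)\right) = \left(-75\right) 4 = -300$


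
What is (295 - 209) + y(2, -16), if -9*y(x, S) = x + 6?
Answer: 766/9 ≈ 85.111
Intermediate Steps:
y(x, S) = -⅔ - x/9 (y(x, S) = -(x + 6)/9 = -(6 + x)/9 = -⅔ - x/9)
(295 - 209) + y(2, -16) = (295 - 209) + (-⅔ - ⅑*2) = 86 + (-⅔ - 2/9) = 86 - 8/9 = 766/9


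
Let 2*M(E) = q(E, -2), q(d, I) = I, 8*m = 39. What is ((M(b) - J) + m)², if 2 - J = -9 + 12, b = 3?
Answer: 1521/64 ≈ 23.766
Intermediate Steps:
m = 39/8 (m = (⅛)*39 = 39/8 ≈ 4.8750)
J = -1 (J = 2 - (-9 + 12) = 2 - 1*3 = 2 - 3 = -1)
M(E) = -1 (M(E) = (½)*(-2) = -1)
((M(b) - J) + m)² = ((-1 - 1*(-1)) + 39/8)² = ((-1 + 1) + 39/8)² = (0 + 39/8)² = (39/8)² = 1521/64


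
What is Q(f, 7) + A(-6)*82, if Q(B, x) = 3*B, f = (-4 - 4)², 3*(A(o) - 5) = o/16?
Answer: 2367/4 ≈ 591.75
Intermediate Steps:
A(o) = 5 + o/48 (A(o) = 5 + (o/16)/3 = 5 + o/48)
f = 64 (f = (-8)² = 64)
Q(f, 7) + A(-6)*82 = 3*64 + (5 + (1/48)*(-6))*82 = 192 + (5 - ⅛)*82 = 192 + (39/8)*82 = 192 + 1599/4 = 2367/4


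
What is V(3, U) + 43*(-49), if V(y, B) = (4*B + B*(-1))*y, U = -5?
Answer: -2152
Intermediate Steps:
V(y, B) = 3*B*y (V(y, B) = (4*B - B)*y = (3*B)*y = 3*B*y)
V(3, U) + 43*(-49) = 3*(-5)*3 + 43*(-49) = -45 - 2107 = -2152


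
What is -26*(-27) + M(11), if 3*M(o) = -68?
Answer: 2038/3 ≈ 679.33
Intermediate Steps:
M(o) = -68/3 (M(o) = (1/3)*(-68) = -68/3)
-26*(-27) + M(11) = -26*(-27) - 68/3 = 702 - 68/3 = 2038/3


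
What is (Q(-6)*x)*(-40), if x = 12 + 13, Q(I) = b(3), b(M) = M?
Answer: -3000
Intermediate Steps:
Q(I) = 3
x = 25
(Q(-6)*x)*(-40) = (3*25)*(-40) = 75*(-40) = -3000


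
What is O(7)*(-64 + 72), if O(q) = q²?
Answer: 392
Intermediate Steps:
O(7)*(-64 + 72) = 7²*(-64 + 72) = 49*8 = 392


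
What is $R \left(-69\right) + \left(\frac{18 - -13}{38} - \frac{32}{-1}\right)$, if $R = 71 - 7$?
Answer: $- \frac{166561}{38} \approx -4383.2$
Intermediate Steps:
$R = 64$
$R \left(-69\right) + \left(\frac{18 - -13}{38} - \frac{32}{-1}\right) = 64 \left(-69\right) + \left(\frac{18 - -13}{38} - \frac{32}{-1}\right) = -4416 + \left(\left(18 + 13\right) \frac{1}{38} - -32\right) = -4416 + \left(31 \cdot \frac{1}{38} + 32\right) = -4416 + \left(\frac{31}{38} + 32\right) = -4416 + \frac{1247}{38} = - \frac{166561}{38}$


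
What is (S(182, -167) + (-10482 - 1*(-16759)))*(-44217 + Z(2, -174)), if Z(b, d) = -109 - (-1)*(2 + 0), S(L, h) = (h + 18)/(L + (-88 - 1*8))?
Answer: -11960233026/43 ≈ -2.7815e+8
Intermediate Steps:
S(L, h) = (18 + h)/(-96 + L) (S(L, h) = (18 + h)/(L + (-88 - 8)) = (18 + h)/(L - 96) = (18 + h)/(-96 + L))
Z(b, d) = -107 (Z(b, d) = -109 - (-1)*2 = -109 - 1*(-2) = -109 + 2 = -107)
(S(182, -167) + (-10482 - 1*(-16759)))*(-44217 + Z(2, -174)) = ((18 - 167)/(-96 + 182) + (-10482 - 1*(-16759)))*(-44217 - 107) = (-149/86 + (-10482 + 16759))*(-44324) = ((1/86)*(-149) + 6277)*(-44324) = (-149/86 + 6277)*(-44324) = (539673/86)*(-44324) = -11960233026/43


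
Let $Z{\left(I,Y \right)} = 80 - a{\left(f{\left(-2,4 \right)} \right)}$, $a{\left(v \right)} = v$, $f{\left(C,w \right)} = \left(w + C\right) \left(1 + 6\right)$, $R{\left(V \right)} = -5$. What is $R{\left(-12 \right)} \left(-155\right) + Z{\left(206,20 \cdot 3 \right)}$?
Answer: $841$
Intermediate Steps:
$f{\left(C,w \right)} = 7 C + 7 w$ ($f{\left(C,w \right)} = \left(C + w\right) 7 = 7 C + 7 w$)
$Z{\left(I,Y \right)} = 66$ ($Z{\left(I,Y \right)} = 80 - \left(7 \left(-2\right) + 7 \cdot 4\right) = 80 - \left(-14 + 28\right) = 80 - 14 = 66$)
$R{\left(-12 \right)} \left(-155\right) + Z{\left(206,20 \cdot 3 \right)} = \left(-5\right) \left(-155\right) + 66 = 775 + 66 = 841$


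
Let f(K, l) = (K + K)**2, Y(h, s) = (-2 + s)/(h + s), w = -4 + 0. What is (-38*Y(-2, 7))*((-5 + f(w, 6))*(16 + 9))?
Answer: -56050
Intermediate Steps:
w = -4
Y(h, s) = (-2 + s)/(h + s)
f(K, l) = 4*K**2 (f(K, l) = (2*K)**2 = 4*K**2)
(-38*Y(-2, 7))*((-5 + f(w, 6))*(16 + 9)) = (-38*(-2 + 7)/(-2 + 7))*((-5 + 4*(-4)**2)*(16 + 9)) = (-38*5/5)*((-5 + 4*16)*25) = (-38*5/5)*((-5 + 64)*25) = (-38*1)*(59*25) = -38*1475 = -56050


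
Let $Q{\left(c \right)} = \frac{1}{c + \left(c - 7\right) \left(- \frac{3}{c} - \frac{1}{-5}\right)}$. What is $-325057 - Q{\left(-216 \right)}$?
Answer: $- \frac{30857985707}{94931} \approx -3.2506 \cdot 10^{5}$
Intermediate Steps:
$Q{\left(c \right)} = \frac{1}{c + \left(-7 + c\right) \left(\frac{1}{5} - \frac{3}{c}\right)}$ ($Q{\left(c \right)} = \frac{1}{c + \left(-7 + c\right) \left(- \frac{3}{c} - - \frac{1}{5}\right)} = \frac{1}{c + \left(-7 + c\right) \left(- \frac{3}{c} + \frac{1}{5}\right)} = \frac{1}{c + \left(-7 + c\right) \left(\frac{1}{5} - \frac{3}{c}\right)}$)
$-325057 - Q{\left(-216 \right)} = -325057 - 5 \left(-216\right) \frac{1}{105 - -4752 + 6 \left(-216\right)^{2}} = -325057 - 5 \left(-216\right) \frac{1}{105 + 4752 + 6 \cdot 46656} = -325057 - 5 \left(-216\right) \frac{1}{105 + 4752 + 279936} = -325057 - 5 \left(-216\right) \frac{1}{284793} = -325057 - - \frac{360}{94931} = -325057 + \frac{360}{94931} = - \frac{30857985707}{94931}$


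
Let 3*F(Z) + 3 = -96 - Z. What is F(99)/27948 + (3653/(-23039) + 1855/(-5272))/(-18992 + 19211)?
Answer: -290689100005/61951614622008 ≈ -0.0046922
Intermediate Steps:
F(Z) = -33 - Z/3 (F(Z) = -1 + (-96 - Z)/3 = -1 + (-32 - Z/3) = -33 - Z/3)
F(99)/27948 + (3653/(-23039) + 1855/(-5272))/(-18992 + 19211) = (-33 - ⅓*99)/27948 + (3653/(-23039) + 1855/(-5272))/(-18992 + 19211) = (-33 - 33)*(1/27948) + (3653*(-1/23039) + 1855*(-1/5272))/219 = -66*1/27948 + (-3653/23039 - 1855/5272)*(1/219) = -11/4658 - 61995961/121461608*1/219 = -11/4658 - 61995961/26600092152 = -290689100005/61951614622008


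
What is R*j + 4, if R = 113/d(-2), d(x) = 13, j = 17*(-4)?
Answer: -7632/13 ≈ -587.08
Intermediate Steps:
j = -68
R = 113/13 ≈ 8.6923
R*j + 4 = (113/13)*(-68) + 4 = -7684/13 + 4 = -7632/13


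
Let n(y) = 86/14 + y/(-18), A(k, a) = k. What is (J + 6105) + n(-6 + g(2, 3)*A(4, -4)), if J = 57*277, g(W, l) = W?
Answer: 1379702/63 ≈ 21900.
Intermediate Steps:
J = 15789
n(y) = 43/7 - y/18 (n(y) = 86*(1/14) + y*(-1/18) = 43/7 - y/18)
(J + 6105) + n(-6 + g(2, 3)*A(4, -4)) = (15789 + 6105) + (43/7 - (-6 + 2*4)/18) = 21894 + (43/7 - (-6 + 8)/18) = 21894 + (43/7 - 1/18*2) = 21894 + (43/7 - ⅑) = 21894 + 380/63 = 1379702/63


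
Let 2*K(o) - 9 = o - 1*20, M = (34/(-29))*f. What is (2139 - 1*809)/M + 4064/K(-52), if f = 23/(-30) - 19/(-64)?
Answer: 1104039424/483021 ≈ 2285.7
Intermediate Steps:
f = -451/960 (f = 23*(-1/30) - 19*(-1/64) = -23/30 + 19/64 = -451/960 ≈ -0.46979)
M = 7667/13920 (M = (34/(-29))*(-451/960) = (34*(-1/29))*(-451/960) = -34/29*(-451/960) = 7667/13920 ≈ 0.55079)
K(o) = -11/2 + o/2 (K(o) = 9/2 + (o - 1*20)/2 = 9/2 + (o - 20)/2 = 9/2 + (-20 + o)/2 = 9/2 + (-10 + o/2) = -11/2 + o/2)
(2139 - 1*809)/M + 4064/K(-52) = (2139 - 1*809)/(7667/13920) + 4064/(-11/2 + (1/2)*(-52)) = (2139 - 809)*(13920/7667) + 4064/(-11/2 - 26) = 1330*(13920/7667) + 4064/(-63/2) = 18513600/7667 + 4064*(-2/63) = 18513600/7667 - 8128/63 = 1104039424/483021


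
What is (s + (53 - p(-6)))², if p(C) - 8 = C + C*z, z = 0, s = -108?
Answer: 3249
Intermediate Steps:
p(C) = 8 + C (p(C) = 8 + (C + C*0) = 8 + (C + 0) = 8 + C)
(s + (53 - p(-6)))² = (-108 + (53 - (8 - 6)))² = (-108 + (53 - 1*2))² = (-108 + (53 - 2))² = (-108 + 51)² = (-57)² = 3249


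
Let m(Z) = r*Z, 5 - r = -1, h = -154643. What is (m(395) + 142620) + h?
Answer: -9653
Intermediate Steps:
r = 6 (r = 5 - 1*(-1) = 5 + 1 = 6)
m(Z) = 6*Z
(m(395) + 142620) + h = (6*395 + 142620) - 154643 = (2370 + 142620) - 154643 = 144990 - 154643 = -9653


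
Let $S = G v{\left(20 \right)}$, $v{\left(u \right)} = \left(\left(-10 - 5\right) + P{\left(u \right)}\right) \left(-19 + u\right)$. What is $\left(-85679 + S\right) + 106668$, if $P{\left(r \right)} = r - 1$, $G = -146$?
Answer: $20405$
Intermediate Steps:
$P{\left(r \right)} = -1 + r$ ($P{\left(r \right)} = r - 1 = -1 + r$)
$v{\left(u \right)} = \left(-19 + u\right) \left(-16 + u\right)$ ($v{\left(u \right)} = \left(\left(-10 - 5\right) + \left(-1 + u\right)\right) \left(-19 + u\right) = \left(-15 + \left(-1 + u\right)\right) \left(-19 + u\right) = \left(-16 + u\right) \left(-19 + u\right) = \left(-19 + u\right) \left(-16 + u\right)$)
$S = -584$ ($S = - 146 \left(304 + 20^{2} - 700\right) = - 146 \left(304 + 400 - 700\right) = \left(-146\right) 4 = -584$)
$\left(-85679 + S\right) + 106668 = \left(-85679 - 584\right) + 106668 = -86263 + 106668 = 20405$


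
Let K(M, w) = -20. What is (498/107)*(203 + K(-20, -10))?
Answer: 91134/107 ≈ 851.72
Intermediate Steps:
(498/107)*(203 + K(-20, -10)) = (498/107)*(203 - 20) = (498*(1/107))*183 = (498/107)*183 = 91134/107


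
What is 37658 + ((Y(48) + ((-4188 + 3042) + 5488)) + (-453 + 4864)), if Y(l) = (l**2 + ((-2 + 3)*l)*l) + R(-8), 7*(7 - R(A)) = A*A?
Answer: 357118/7 ≈ 51017.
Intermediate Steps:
R(A) = 7 - A**2/7 (R(A) = 7 - A*A/7 = 7 - A**2/7)
Y(l) = -15/7 + 2*l**2 (Y(l) = (l**2 + ((-2 + 3)*l)*l) + (7 - 1/7*(-8)**2) = (l**2 + (1*l)*l) + (7 - 1/7*64) = (l**2 + l*l) + (7 - 64/7) = (l**2 + l**2) - 15/7 = 2*l**2 - 15/7 = -15/7 + 2*l**2)
37658 + ((Y(48) + ((-4188 + 3042) + 5488)) + (-453 + 4864)) = 37658 + (((-15/7 + 2*48**2) + ((-4188 + 3042) + 5488)) + (-453 + 4864)) = 37658 + (((-15/7 + 2*2304) + (-1146 + 5488)) + 4411) = 37658 + (((-15/7 + 4608) + 4342) + 4411) = 37658 + ((32241/7 + 4342) + 4411) = 37658 + (62635/7 + 4411) = 37658 + 93512/7 = 357118/7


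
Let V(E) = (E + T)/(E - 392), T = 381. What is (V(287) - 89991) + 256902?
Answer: 17524987/105 ≈ 1.6690e+5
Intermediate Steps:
V(E) = (381 + E)/(-392 + E) (V(E) = (E + 381)/(E - 392) = (381 + E)/(-392 + E))
(V(287) - 89991) + 256902 = ((381 + 287)/(-392 + 287) - 89991) + 256902 = (668/(-105) - 89991) + 256902 = (-1/105*668 - 89991) + 256902 = (-668/105 - 89991) + 256902 = -9449723/105 + 256902 = 17524987/105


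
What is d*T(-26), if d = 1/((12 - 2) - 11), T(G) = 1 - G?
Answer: -27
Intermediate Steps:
d = -1 (d = 1/(10 - 11) = 1/(-1) = -1)
d*T(-26) = -(1 - 1*(-26)) = -(1 + 26) = -1*27 = -27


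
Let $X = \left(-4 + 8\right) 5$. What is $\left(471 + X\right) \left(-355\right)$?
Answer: $-174305$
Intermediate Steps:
$X = 20$ ($X = 4 \cdot 5 = 20$)
$\left(471 + X\right) \left(-355\right) = \left(471 + 20\right) \left(-355\right) = 491 \left(-355\right) = -174305$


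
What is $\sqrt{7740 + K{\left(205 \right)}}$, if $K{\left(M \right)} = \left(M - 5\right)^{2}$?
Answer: $2 \sqrt{11935} \approx 218.49$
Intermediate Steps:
$K{\left(M \right)} = \left(-5 + M\right)^{2}$
$\sqrt{7740 + K{\left(205 \right)}} = \sqrt{7740 + \left(-5 + 205\right)^{2}} = \sqrt{7740 + 200^{2}} = \sqrt{7740 + 40000} = \sqrt{47740} = 2 \sqrt{11935}$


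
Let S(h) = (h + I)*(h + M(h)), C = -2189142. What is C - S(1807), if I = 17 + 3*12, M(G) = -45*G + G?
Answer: 142334718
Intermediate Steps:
M(G) = -44*G
I = 53 (I = 17 + 36 = 53)
S(h) = -43*h*(53 + h) (S(h) = (h + 53)*(h - 44*h) = (53 + h)*(-43*h) = -43*h*(53 + h))
C - S(1807) = -2189142 - 43*1807*(-53 - 1*1807) = -2189142 - 43*1807*(-53 - 1807) = -2189142 - 43*1807*(-1860) = -2189142 - 1*(-144523860) = -2189142 + 144523860 = 142334718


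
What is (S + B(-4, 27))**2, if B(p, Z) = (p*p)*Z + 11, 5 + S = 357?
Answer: 632025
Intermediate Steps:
S = 352 (S = -5 + 357 = 352)
B(p, Z) = 11 + Z*p**2 (B(p, Z) = p**2*Z + 11 = Z*p**2 + 11 = 11 + Z*p**2)
(S + B(-4, 27))**2 = (352 + (11 + 27*(-4)**2))**2 = (352 + (11 + 27*16))**2 = (352 + (11 + 432))**2 = (352 + 443)**2 = 795**2 = 632025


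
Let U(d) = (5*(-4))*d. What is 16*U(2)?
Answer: -640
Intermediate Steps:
U(d) = -20*d
16*U(2) = 16*(-20*2) = 16*(-40) = -640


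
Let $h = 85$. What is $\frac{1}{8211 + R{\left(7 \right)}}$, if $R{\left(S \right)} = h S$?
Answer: $\frac{1}{8806} \approx 0.00011356$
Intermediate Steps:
$R{\left(S \right)} = 85 S$
$\frac{1}{8211 + R{\left(7 \right)}} = \frac{1}{8211 + 85 \cdot 7} = \frac{1}{8211 + 595} = \frac{1}{8806}$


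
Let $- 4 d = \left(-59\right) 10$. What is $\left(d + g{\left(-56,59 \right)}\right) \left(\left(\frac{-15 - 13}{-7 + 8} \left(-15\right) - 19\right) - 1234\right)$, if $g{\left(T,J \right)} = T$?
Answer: $- \frac{152439}{2} \approx -76220.0$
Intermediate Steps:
$d = \frac{295}{2}$ ($d = - \frac{\left(-59\right) 10}{4} = \left(- \frac{1}{4}\right) \left(-590\right) = \frac{295}{2} \approx 147.5$)
$\left(d + g{\left(-56,59 \right)}\right) \left(\left(\frac{-15 - 13}{-7 + 8} \left(-15\right) - 19\right) - 1234\right) = \left(\frac{295}{2} - 56\right) \left(\left(\frac{-15 - 13}{-7 + 8} \left(-15\right) - 19\right) - 1234\right) = \frac{183 \left(\left(- \frac{28}{1} \left(-15\right) - 19\right) - 1234\right)}{2} = \frac{183 \left(\left(\left(-28\right) 1 \left(-15\right) - 19\right) - 1234\right)}{2} = \frac{183 \left(\left(\left(-28\right) \left(-15\right) - 19\right) - 1234\right)}{2} = \frac{183 \left(\left(420 - 19\right) - 1234\right)}{2} = \frac{183 \left(401 - 1234\right)}{2} = \frac{183}{2} \left(-833\right) = - \frac{152439}{2}$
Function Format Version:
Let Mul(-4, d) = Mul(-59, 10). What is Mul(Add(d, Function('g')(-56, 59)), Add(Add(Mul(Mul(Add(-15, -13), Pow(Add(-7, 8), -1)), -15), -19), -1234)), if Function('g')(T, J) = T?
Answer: Rational(-152439, 2) ≈ -76220.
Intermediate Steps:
d = Rational(295, 2) (d = Mul(Rational(-1, 4), Mul(-59, 10)) = Mul(Rational(-1, 4), -590) = Rational(295, 2) ≈ 147.50)
Mul(Add(d, Function('g')(-56, 59)), Add(Add(Mul(Mul(Add(-15, -13), Pow(Add(-7, 8), -1)), -15), -19), -1234)) = Mul(Add(Rational(295, 2), -56), Add(Add(Mul(Mul(Add(-15, -13), Pow(Add(-7, 8), -1)), -15), -19), -1234)) = Mul(Rational(183, 2), Add(Add(Mul(Mul(-28, Pow(1, -1)), -15), -19), -1234)) = Mul(Rational(183, 2), Add(Add(Mul(Mul(-28, 1), -15), -19), -1234)) = Mul(Rational(183, 2), Add(Add(Mul(-28, -15), -19), -1234)) = Mul(Rational(183, 2), Add(Add(420, -19), -1234)) = Mul(Rational(183, 2), Add(401, -1234)) = Mul(Rational(183, 2), -833) = Rational(-152439, 2)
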